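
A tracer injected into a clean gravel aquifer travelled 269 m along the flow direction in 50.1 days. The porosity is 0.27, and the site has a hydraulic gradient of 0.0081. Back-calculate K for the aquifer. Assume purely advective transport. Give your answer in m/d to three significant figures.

v = L / t = 269 / 50.1 = 5.369 m/d
K = v · n / i = 5.369 × 0.27 / 0.0081 = 179 m/d

179 m/d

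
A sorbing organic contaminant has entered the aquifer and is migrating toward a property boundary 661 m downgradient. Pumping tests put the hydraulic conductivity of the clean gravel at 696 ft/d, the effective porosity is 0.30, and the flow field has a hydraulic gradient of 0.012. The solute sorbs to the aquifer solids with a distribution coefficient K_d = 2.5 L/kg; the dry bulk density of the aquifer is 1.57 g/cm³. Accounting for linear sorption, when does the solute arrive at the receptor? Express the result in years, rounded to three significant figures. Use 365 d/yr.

K = 696 ft/d × 0.3048 = 212.1 m/d
Specific discharge q = 212.1 × 0.012 = 2.546 m/d
Average linear velocity = 2.546 / 0.30 = 8.486 m/d
Retardation R = 1 + ρ_b·K_d/n = 1 + 1.57×2.5/0.30 = 14.08
Contaminant velocity v_c = v/R = 8.486/14.08 = 0.6025 m/d
t = L/v_c = 661/0.6025 = 1097 d
   = 1097/365 = 3.01 yr

3.01 years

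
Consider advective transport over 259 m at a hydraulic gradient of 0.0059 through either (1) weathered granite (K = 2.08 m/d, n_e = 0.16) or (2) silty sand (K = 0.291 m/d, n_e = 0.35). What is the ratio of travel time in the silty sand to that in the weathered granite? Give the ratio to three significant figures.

15.6

Unit 1 (weathered granite): v = 2.08×0.0059/0.16 = 0.07670 m/d, t = 259/0.07670 = 3377 d
Unit 2 (silty sand): v = 0.291×0.0059/0.35 = 0.004905 m/d, t = 259/0.004905 = 52800 d
t(silty sand) / t(weathered granite) = 52800/3377 = 15.6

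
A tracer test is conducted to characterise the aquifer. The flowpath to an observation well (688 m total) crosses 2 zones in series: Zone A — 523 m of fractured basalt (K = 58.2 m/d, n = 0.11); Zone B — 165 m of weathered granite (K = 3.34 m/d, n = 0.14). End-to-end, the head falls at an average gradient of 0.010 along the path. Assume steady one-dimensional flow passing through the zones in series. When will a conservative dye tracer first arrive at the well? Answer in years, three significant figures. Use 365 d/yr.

Steady 1-D flow in series ⇒ the Darcy flux q is identical in every zone and the zone head losses add (resistances L/K in series).
Σ(L/K) = 523/58.2 + 165/3.34 = 8.986 + 49.40 = 58.39 d
K_eq = L_total / Σ(L/K) = 688 / 58.39 = 11.78 m/d
q = K_eq · i = 11.78 × 0.010 = 0.1178 m/d (same in every zone)
Zone A: v = q/n = 0.1178/0.11 = 1.071 m/d → t_A = 523/1.071 = 488.2 d
Zone B: v = q/n = 0.1178/0.14 = 0.8417 m/d → t_B = 165/0.8417 = 196.0 d
Total t = 488.2 + 196.0 = 684.3 d
   = 684.3 / 365 = 1.87 yr

1.87 years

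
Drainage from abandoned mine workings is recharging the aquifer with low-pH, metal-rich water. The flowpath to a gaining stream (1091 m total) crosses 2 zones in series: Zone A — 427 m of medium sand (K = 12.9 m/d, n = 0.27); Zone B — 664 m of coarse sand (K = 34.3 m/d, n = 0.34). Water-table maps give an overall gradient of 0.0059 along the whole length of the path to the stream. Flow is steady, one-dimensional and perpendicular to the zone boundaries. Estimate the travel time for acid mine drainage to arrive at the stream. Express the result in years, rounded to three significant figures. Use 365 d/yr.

For zones in series the flux q is common to all zones; the equivalent conductivity is the harmonic (thickness-weighted) mean, K_eq = L_total / Σ(L_j/K_j).
Σ(L/K) = 427/12.9 + 664/34.3 = 33.10 + 19.36 = 52.46 d
K_eq = L_total / Σ(L/K) = 1091 / 52.46 = 20.80 m/d
q = K_eq · i = 20.80 × 0.0059 = 0.1227 m/d (same in every zone)
Zone A: v = q/n = 0.1227/0.27 = 0.4545 m/d → t_A = 427/0.4545 = 939.6 d
Zone B: v = q/n = 0.1227/0.34 = 0.3609 m/d → t_B = 664/0.3609 = 1840 d
Total t = 939.6 + 1840 = 2779 d
   = 2779 / 365 = 7.62 yr

7.62 years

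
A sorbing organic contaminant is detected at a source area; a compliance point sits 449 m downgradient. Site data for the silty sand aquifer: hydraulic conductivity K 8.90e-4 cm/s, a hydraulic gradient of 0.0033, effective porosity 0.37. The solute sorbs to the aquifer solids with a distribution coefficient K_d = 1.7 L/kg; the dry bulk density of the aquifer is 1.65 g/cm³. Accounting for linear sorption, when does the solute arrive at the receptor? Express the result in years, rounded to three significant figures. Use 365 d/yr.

K = 8.90e-4 cm/s × 864 = 0.7690 m/d
q = Ki = 0.7690 × 0.0033 = 0.002538 m/d
v = Ki/n = 0.7690·0.0033/0.37 = 0.006858 m/d
Retardation R = 1 + ρ_b·K_d/n = 1 + 1.65×1.7/0.37 = 8.581
Contaminant velocity v_c = v/R = 0.006858/8.581 = 7.992e-4 m/d
t = L/v_c = 449/7.992e-4 = 561800 d
   = 561800/365 = 1540 yr

1540 years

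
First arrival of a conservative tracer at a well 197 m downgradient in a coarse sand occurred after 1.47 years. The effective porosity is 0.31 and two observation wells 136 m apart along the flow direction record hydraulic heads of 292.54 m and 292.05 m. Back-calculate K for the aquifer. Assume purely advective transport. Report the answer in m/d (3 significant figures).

31.6 m/d

Hydraulic gradient i = (292.54 − 292.05) / 136 = 0.49 / 136 = 0.003603
t = 1.47 years = 536.6 d
v = L / t = 197 / 536.6 = 0.3672 m/d
K = v · n / i = 0.3672 × 0.31 / 0.003603 = 31.6 m/d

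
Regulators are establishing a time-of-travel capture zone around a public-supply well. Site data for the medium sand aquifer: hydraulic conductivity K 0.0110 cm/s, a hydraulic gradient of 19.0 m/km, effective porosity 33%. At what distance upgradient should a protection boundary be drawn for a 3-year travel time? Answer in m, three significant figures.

599 m

K = 0.0110 cm/s × 864 = 9.504 m/d
q = Ki = 9.504 × 0.019 = 0.1806 m/d
Average linear velocity = 0.1806 / 0.33 = 0.5472 m/d
T = 3 yr × 365 = 1095 d
L = v × T = 0.5472 × 1095 = 599.2 m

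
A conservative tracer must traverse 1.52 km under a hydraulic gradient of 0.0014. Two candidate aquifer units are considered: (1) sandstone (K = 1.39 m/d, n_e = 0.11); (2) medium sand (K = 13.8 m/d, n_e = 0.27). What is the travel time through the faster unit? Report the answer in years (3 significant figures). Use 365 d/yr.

58.2 years

Unit 1 (sandstone): v = 1.39×0.0014/0.11 = 0.01769 m/d, t = 1520/0.01769 = 85920 d
Unit 2 (medium sand): v = 13.8×0.0014/0.27 = 0.07156 m/d, t = 1520/0.07156 = 21240 d
Faster: 21240 d / 365 = 58.2 yr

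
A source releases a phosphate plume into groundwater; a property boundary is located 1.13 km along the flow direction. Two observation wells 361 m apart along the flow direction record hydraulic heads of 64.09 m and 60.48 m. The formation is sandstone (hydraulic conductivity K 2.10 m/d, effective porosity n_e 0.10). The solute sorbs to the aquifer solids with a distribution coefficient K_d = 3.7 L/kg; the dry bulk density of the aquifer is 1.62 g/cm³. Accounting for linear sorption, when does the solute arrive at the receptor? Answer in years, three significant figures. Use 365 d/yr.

898 years

Hydraulic gradient i = (64.09 − 60.48) / 361 = 3.61 / 361 = 0.01000
q = Ki = 2.10 × 0.01000 = 0.02100 m/d
v_s = q/n_e = 0.02100/0.10 = 0.2100 m/d
Retardation R = 1 + ρ_b·K_d/n = 1 + 1.62×3.7/0.10 = 60.94
Contaminant velocity v_c = v/R = 0.2100/60.94 = 0.003446 m/d
L = 1.13 km = 1130 m
t = L/v_c = 1130/0.003446 = 327900 d
   = 327900/365 = 898 yr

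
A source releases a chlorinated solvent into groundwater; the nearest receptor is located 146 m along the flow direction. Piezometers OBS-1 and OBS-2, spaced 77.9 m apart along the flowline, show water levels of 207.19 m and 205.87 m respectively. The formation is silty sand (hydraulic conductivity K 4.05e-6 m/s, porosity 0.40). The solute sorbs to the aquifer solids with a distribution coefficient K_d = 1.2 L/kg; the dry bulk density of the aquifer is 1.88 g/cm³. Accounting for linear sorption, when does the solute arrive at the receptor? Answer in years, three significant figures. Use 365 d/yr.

Hydraulic gradient i = (207.19 − 205.87) / 77.9 = 1.32 / 77.9 = 0.01694
K = 4.05e-6 m/s × 86400 s/d = 0.3499 m/d
q = Ki = 0.3499 × 0.01694 = 0.005929 m/d
v = Ki/n = 0.3499·0.01694/0.40 = 0.01482 m/d
Retardation R = 1 + ρ_b·K_d/n = 1 + 1.88×1.2/0.40 = 6.640
Contaminant velocity v_c = v/R = 0.01482/6.640 = 0.002232 m/d
t = L/v_c = 146/0.002232 = 65400 d
   = 65400/365 = 179 yr

179 years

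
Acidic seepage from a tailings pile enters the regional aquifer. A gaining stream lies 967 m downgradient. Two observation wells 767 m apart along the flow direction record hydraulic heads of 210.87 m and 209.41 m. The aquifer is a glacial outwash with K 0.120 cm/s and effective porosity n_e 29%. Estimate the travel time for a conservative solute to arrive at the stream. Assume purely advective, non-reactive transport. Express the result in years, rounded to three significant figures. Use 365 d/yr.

Hydraulic gradient i = (210.87 − 209.41) / 767 = 1.46 / 767 = 0.001904
K = 0.120 cm/s × 864 = 103.7 m/d
Specific discharge q = 103.7 × 0.001904 = 0.1974 m/d
Seepage velocity v = q / n = 0.1974 / 0.29 = 0.6805 m/d
t = L / v = 967 / 0.6805 = 1421 d
   = 1421 / 365 = 3.89 yr

3.89 years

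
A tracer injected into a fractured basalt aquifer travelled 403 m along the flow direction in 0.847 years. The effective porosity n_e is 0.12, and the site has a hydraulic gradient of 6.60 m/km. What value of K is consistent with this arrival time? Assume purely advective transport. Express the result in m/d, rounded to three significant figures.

23.7 m/d

t = 0.847 years = 309.2 d
v = L / t = 403 / 309.2 = 1.304 m/d
K = v · n / i = 1.304 × 0.12 / 0.0066 = 23.7 m/d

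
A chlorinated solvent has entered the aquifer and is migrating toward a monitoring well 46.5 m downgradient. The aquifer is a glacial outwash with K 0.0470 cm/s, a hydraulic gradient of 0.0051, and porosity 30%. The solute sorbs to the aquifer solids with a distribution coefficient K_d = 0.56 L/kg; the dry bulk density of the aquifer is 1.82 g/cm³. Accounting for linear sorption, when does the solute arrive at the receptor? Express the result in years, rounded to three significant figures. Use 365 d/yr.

0.812 years

K = 0.0470 cm/s × 864 = 40.61 m/d
Specific discharge q = 40.61 × 0.0051 = 0.2071 m/d
v = Ki/n = 40.61·0.0051/0.30 = 0.6903 m/d
Retardation R = 1 + ρ_b·K_d/n = 1 + 1.82×0.56/0.30 = 4.397
Contaminant velocity v_c = v/R = 0.6903/4.397 = 0.1570 m/d
t = L/v_c = 46.5/0.1570 = 296.2 d
   = 296.2/365 = 0.812 yr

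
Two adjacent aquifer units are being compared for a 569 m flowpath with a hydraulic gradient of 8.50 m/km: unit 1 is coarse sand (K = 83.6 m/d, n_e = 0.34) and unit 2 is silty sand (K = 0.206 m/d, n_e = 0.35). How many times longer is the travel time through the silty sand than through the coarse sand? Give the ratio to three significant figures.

Unit 1 (coarse sand): v = 83.6×0.0085/0.34 = 2.090 m/d, t = 569/2.090 = 272.2 d
Unit 2 (silty sand): v = 0.206×0.0085/0.35 = 0.005003 m/d, t = 569/0.005003 = 113700 d
t(silty sand) / t(coarse sand) = 113700/272.2 = 418

418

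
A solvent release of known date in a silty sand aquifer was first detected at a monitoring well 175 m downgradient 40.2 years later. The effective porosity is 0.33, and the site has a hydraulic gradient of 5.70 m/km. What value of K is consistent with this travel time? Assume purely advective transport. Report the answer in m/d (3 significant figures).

0.690 m/d

t = 40.2 years = 14670 d
v = L / t = 175 / 14670 = 0.01193 m/d
K = v · n / i = 0.01193 × 0.33 / 0.0057 = 0.690 m/d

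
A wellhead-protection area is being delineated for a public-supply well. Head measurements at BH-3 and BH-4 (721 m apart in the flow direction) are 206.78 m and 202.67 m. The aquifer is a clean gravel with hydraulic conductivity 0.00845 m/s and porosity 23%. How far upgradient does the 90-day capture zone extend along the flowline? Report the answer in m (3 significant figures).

1630 m

Hydraulic gradient i = (206.78 − 202.67) / 721 = 4.11 / 721 = 0.005700
K = 0.00845 m/s × 86400 s/d = 730.1 m/d
Darcy flux q = K·i = 730.1 × 0.005700 = 4.162 m/d
Average linear velocity = 4.162 / 0.23 = 18.09 m/d
L = v × T = 18.09 × 90 = 1629 m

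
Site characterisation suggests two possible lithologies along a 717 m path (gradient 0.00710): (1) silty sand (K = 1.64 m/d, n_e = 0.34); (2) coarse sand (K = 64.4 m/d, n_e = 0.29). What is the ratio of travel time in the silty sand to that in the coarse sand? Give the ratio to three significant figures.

Unit 1 (silty sand): v = 1.64×0.0071/0.34 = 0.03425 m/d, t = 717/0.03425 = 20940 d
Unit 2 (coarse sand): v = 64.4×0.0071/0.29 = 1.577 m/d, t = 717/1.577 = 454.8 d
t(silty sand) / t(coarse sand) = 20940/454.8 = 46.0

46.0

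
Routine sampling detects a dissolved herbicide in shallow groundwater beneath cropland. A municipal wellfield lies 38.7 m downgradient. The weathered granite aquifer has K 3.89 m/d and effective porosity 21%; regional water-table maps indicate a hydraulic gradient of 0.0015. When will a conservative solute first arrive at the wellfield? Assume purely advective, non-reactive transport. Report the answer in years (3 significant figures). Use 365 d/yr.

3.82 years

Darcy flux q = K·i = 3.89 × 0.0015 = 0.005835 m/d
v_s = q/n_e = 0.005835/0.21 = 0.02779 m/d
t = L / v = 38.7 / 0.02779 = 1393 d
   = 1393 / 365 = 3.82 yr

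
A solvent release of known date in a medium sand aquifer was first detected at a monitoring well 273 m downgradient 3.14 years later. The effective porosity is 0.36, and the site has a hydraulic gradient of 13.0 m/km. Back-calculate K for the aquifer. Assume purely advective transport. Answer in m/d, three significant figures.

t = 3.14 years = 1146 d
v = L / t = 273 / 1146 = 0.2382 m/d
K = v · n / i = 0.2382 × 0.36 / 0.013 = 6.60 m/d

6.60 m/d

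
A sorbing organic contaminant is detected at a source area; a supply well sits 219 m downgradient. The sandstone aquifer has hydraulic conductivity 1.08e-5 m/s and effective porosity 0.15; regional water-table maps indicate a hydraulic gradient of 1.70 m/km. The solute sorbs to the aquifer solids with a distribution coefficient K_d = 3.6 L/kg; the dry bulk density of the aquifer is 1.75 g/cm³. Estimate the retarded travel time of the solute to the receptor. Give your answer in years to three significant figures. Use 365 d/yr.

2440 years

K = 1.08e-5 m/s × 86400 s/d = 0.9331 m/d
Darcy flux q = K·i = 0.9331 × 0.0017 = 0.001586 m/d
v = Ki/n = 0.9331·0.0017/0.15 = 0.01058 m/d
Retardation R = 1 + ρ_b·K_d/n = 1 + 1.75×3.6/0.15 = 43.00
Contaminant velocity v_c = v/R = 0.01058/43.00 = 2.459e-4 m/d
t = L/v_c = 219/2.459e-4 = 890500 d
   = 890500/365 = 2440 yr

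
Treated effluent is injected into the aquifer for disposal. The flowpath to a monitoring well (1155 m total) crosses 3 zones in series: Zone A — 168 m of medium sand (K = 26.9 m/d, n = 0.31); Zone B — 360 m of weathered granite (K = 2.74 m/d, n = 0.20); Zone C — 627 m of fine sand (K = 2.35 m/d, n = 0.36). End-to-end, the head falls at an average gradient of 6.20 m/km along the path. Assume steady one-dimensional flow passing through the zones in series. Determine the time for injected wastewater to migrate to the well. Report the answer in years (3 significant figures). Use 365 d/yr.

For zones in series the flux q is common to all zones; the equivalent conductivity is the harmonic (thickness-weighted) mean, K_eq = L_total / Σ(L_j/K_j).
Σ(L/K) = 168/26.9 + 360/2.74 + 627/2.35 = 6.245 + 131.4 + 266.8 = 404.4 d
K_eq = L_total / Σ(L/K) = 1155 / 404.4 = 2.856 m/d
q = K_eq · i = 2.856 × 0.0062 = 0.01771 m/d (same in every zone)
Zone A: v = q/n = 0.01771/0.31 = 0.05712 m/d → t_A = 168/0.05712 = 2941 d
Zone B: v = q/n = 0.01771/0.20 = 0.08853 m/d → t_B = 360/0.08853 = 4066 d
Zone C: v = q/n = 0.01771/0.36 = 0.04918 m/d → t_C = 627/0.04918 = 12750 d
Total t = 2941 + 4066 + 12750 = 19760 d
   = 19760 / 365 = 54.1 yr

54.1 years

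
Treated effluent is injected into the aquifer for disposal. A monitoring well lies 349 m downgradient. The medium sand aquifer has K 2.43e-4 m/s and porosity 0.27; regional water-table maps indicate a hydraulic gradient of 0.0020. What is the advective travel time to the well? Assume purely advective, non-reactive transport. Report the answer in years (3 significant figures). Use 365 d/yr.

6.15 years

K = 2.43e-4 m/s × 86400 s/d = 21.00 m/d
Specific discharge q = 21.00 × 0.0020 = 0.04199 m/d
Seepage velocity v = q / n = 0.04199 / 0.27 = 0.1555 m/d
t = L / v = 349 / 0.1555 = 2244 d
   = 2244 / 365 = 6.15 yr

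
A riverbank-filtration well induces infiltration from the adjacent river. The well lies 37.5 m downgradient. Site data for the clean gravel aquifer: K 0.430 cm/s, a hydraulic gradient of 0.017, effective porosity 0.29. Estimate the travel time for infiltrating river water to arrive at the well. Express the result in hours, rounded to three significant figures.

41.3 hours

K = 0.430 cm/s × 864 = 371.5 m/d
Darcy flux q = K·i = 371.5 × 0.017 = 6.316 m/d
v = Ki/n = 371.5·0.017/0.29 = 21.78 m/d
t = L / v = 37.5 / 21.78 = 1.722 d
   = 1.722 × 24 = 41.3 h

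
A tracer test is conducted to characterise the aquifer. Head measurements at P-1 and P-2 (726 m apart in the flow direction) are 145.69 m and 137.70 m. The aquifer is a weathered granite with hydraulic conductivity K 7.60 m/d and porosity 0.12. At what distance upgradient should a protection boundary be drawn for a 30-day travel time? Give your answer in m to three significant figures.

Hydraulic gradient i = (145.69 − 137.70) / 726 = 7.99 / 726 = 0.01101
q = Ki = 7.60 × 0.01101 = 0.08364 m/d
v_s = q/n_e = 0.08364/0.12 = 0.6970 m/d
L = v × T = 0.6970 × 30 = 20.91 m

20.9 m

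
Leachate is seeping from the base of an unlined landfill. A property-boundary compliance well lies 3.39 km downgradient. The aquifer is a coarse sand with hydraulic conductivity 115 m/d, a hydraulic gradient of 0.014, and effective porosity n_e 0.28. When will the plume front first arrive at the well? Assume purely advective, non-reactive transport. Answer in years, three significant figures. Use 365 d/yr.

1.62 years

Specific discharge q = 115 × 0.014 = 1.610 m/d
v_s = q/n_e = 1.610/0.28 = 5.750 m/d
L = 3.39 km = 3390 m
t = L / v = 3390 / 5.750 = 589.6 d
   = 589.6 / 365 = 1.62 yr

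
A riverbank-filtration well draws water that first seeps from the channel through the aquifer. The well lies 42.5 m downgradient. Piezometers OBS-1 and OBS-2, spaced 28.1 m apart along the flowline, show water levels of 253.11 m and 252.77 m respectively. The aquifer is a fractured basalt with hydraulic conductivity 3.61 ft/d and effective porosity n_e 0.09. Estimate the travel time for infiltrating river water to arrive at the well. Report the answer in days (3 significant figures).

Hydraulic gradient i = (253.11 − 252.77) / 28.1 = 0.34 / 28.1 = 0.01210
K = 3.61 ft/d × 0.3048 = 1.100 m/d
Darcy flux q = K·i = 1.100 × 0.01210 = 0.01331 m/d
Average linear velocity = 0.01331 / 0.09 = 0.1479 m/d
t = L / v = 42.5 / 0.1479 = 287.3 d

287 days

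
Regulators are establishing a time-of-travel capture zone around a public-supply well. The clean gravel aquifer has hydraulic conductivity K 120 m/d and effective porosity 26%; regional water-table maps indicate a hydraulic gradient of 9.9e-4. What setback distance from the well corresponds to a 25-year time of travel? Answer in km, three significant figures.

4.17 km

q = Ki = 120 × 9.9e-4 = 0.1188 m/d
v_s = q/n_e = 0.1188/0.26 = 0.4569 m/d
T = 25 yr × 365 = 9125 d
L = v × T = 0.4569 × 9125 = 4169 m
   = 4.17 km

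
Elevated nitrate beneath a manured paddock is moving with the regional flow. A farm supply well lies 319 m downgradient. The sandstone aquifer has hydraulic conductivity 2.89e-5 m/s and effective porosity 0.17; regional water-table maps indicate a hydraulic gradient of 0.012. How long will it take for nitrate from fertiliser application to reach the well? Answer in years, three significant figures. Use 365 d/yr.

K = 2.89e-5 m/s × 86400 s/d = 2.497 m/d
Specific discharge q = 2.497 × 0.012 = 0.02996 m/d
v_s = q/n_e = 0.02996/0.17 = 0.1763 m/d
t = L / v = 319 / 0.1763 = 1810 d
   = 1810 / 365 = 4.96 yr

4.96 years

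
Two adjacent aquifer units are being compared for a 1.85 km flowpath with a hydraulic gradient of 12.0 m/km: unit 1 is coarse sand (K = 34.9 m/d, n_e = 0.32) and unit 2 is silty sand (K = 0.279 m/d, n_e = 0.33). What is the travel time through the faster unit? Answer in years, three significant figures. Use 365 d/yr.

Unit 1 (coarse sand): v = 34.9×0.012/0.32 = 1.309 m/d, t = 1850/1.309 = 1414 d
Unit 2 (silty sand): v = 0.279×0.012/0.33 = 0.01015 m/d, t = 1850/0.01015 = 182300 d
Faster: 1414 d / 365 = 3.87 yr

3.87 years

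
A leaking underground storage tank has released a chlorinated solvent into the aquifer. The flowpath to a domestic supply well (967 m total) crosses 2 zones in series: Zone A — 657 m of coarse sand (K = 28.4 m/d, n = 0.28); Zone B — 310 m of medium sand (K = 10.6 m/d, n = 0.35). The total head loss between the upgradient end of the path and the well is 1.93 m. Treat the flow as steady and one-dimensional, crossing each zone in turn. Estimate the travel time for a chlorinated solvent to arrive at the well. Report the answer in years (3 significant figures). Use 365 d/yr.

21.7 years

Steady 1-D flow in series ⇒ the Darcy flux q is identical in every zone and the zone head losses add (resistances L/K in series).
Σ(L/K) = 657/28.4 + 310/10.6 = 23.13 + 29.25 = 52.38 d
q = ΔH / Σ(L/K) = 1.93 / 52.38 = 0.03685 m/d (same in every zone)
Zone A: v = q/n = 0.03685/0.28 = 0.1316 m/d → t_A = 657/0.1316 = 4993 d
Zone B: v = q/n = 0.03685/0.35 = 0.1053 m/d → t_B = 310/0.1053 = 2945 d
Total t = 4993 + 2945 = 7937 d
   = 7937 / 365 = 21.7 yr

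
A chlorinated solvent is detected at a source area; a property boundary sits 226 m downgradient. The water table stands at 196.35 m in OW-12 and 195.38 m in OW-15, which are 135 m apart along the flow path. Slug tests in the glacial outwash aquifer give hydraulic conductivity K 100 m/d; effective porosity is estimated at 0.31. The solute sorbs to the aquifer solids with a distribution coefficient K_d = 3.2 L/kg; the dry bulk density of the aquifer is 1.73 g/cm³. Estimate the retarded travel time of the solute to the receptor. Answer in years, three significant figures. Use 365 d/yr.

Hydraulic gradient i = (196.35 − 195.38) / 135 = 0.97 / 135 = 0.007185
Darcy flux q = K·i = 100 × 0.007185 = 0.7185 m/d
Average linear velocity = 0.7185 / 0.31 = 2.318 m/d
Retardation R = 1 + ρ_b·K_d/n = 1 + 1.73×3.2/0.31 = 18.86
Contaminant velocity v_c = v/R = 2.318/18.86 = 0.1229 m/d
t = L/v_c = 226/0.1229 = 1839 d
   = 1839/365 = 5.04 yr

5.04 years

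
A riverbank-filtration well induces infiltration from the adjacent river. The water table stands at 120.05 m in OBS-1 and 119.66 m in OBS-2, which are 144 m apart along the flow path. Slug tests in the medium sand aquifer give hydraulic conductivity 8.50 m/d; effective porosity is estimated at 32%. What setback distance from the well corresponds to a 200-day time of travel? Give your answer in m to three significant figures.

Hydraulic gradient i = (120.05 − 119.66) / 144 = 0.39 / 144 = 0.002708
Darcy flux q = K·i = 8.50 × 0.002708 = 0.02302 m/d
v = Ki/n = 8.50·0.002708/0.32 = 0.07194 m/d
L = v × T = 0.07194 × 200 = 14.39 m

14.4 m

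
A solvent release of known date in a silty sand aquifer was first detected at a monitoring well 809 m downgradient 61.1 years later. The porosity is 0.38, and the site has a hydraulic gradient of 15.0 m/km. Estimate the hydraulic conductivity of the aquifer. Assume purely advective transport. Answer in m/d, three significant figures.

0.919 m/d

t = 61.1 years = 22300 d
v = L / t = 809 / 22300 = 0.03628 m/d
K = v · n / i = 0.03628 × 0.38 / 0.015 = 0.919 m/d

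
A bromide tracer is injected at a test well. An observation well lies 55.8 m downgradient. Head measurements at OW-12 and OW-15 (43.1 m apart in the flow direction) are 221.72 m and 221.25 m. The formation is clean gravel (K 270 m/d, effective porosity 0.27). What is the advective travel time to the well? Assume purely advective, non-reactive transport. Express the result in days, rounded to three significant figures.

5.12 days

Hydraulic gradient i = (221.72 − 221.25) / 43.1 = 0.47 / 43.1 = 0.01090
q = Ki = 270 × 0.01090 = 2.944 m/d
v_s = q/n_e = 2.944/0.27 = 10.90 m/d
t = L / v = 55.8 / 10.90 = 5.117 d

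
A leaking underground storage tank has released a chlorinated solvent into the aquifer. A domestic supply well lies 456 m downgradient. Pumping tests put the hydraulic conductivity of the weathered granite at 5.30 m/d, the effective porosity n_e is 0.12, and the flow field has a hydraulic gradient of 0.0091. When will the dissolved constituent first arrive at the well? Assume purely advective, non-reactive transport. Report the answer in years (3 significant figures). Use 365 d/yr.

3.11 years

q = Ki = 5.30 × 0.0091 = 0.04823 m/d
Average linear velocity = 0.04823 / 0.12 = 0.4019 m/d
t = L / v = 456 / 0.4019 = 1135 d
   = 1135 / 365 = 3.11 yr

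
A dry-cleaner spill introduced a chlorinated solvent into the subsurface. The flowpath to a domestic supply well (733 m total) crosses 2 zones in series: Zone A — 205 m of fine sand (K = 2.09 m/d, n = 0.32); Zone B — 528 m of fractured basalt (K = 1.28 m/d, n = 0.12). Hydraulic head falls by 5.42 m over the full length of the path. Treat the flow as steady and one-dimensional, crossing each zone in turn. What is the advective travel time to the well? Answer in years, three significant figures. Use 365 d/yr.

33.3 years

Continuity: the same q passes through each zone, so ΔH = q·Σ(L_j/K_j) — the zones act as resistances in series.
Σ(L/K) = 205/2.09 + 528/1.28 = 98.09 + 412.5 = 510.6 d
q = ΔH / Σ(L/K) = 5.42 / 510.6 = 0.01062 m/d (same in every zone)
Zone A: v = q/n = 0.01062/0.32 = 0.03317 m/d → t_A = 205/0.03317 = 6180 d
Zone B: v = q/n = 0.01062/0.12 = 0.08846 m/d → t_B = 528/0.08846 = 5969 d
Total t = 6180 + 5969 = 12150 d
   = 12150 / 365 = 33.3 yr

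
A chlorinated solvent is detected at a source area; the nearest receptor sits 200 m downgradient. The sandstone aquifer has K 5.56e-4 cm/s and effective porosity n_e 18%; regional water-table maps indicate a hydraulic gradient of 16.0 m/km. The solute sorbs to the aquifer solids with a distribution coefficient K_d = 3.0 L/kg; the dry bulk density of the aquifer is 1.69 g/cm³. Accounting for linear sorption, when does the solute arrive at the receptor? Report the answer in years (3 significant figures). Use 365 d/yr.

K = 5.56e-4 cm/s × 864 = 0.4804 m/d
Darcy flux q = K·i = 0.4804 × 0.016 = 0.007686 m/d
Seepage velocity v = q / n = 0.007686 / 0.18 = 0.04270 m/d
Retardation R = 1 + ρ_b·K_d/n = 1 + 1.69×3.0/0.18 = 29.17
Contaminant velocity v_c = v/R = 0.04270/29.17 = 0.001464 m/d
t = L/v_c = 200/0.001464 = 136600 d
   = 136600/365 = 374 yr

374 years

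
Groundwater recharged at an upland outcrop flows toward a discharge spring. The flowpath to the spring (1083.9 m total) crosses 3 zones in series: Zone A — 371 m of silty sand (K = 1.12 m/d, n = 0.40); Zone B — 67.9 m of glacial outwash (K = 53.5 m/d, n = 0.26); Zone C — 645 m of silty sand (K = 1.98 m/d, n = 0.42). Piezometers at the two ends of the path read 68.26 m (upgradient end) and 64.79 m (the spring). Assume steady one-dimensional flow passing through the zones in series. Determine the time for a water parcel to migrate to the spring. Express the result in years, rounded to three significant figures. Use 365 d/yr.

227 years

Total head drop ΔH = 68.26 − 64.79 = 3.47 m
Steady 1-D flow in series ⇒ the Darcy flux q is identical in every zone and the zone head losses add (resistances L/K in series).
Σ(L/K) = 371/1.12 + 67.9/53.5 + 645/1.98 = 331.2 + 1.269 + 325.8 = 658.3 d
q = ΔH / Σ(L/K) = 3.47 / 658.3 = 0.005271 m/d (same in every zone)
Zone A: v = q/n = 0.005271/0.40 = 0.01318 m/d → t_A = 371/0.01318 = 28150 d
Zone B: v = q/n = 0.005271/0.26 = 0.02027 m/d → t_B = 67.9/0.02027 = 3349 d
Zone C: v = q/n = 0.005271/0.42 = 0.01255 m/d → t_C = 645/0.01255 = 51390 d
Total t = 28150 + 3349 + 51390 = 82890 d
   = 82890 / 365 = 227 yr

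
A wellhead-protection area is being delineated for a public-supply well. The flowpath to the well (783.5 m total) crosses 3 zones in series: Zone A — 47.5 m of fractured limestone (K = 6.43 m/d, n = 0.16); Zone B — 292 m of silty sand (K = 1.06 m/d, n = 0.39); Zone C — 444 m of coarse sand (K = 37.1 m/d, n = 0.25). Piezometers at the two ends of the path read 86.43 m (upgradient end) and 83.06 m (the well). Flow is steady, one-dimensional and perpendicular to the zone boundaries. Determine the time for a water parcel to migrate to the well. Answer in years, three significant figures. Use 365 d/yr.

55.7 years

Total head drop ΔH = 86.43 − 83.06 = 3.37 m
Continuity: the same q passes through each zone, so ΔH = q·Σ(L_j/K_j) — the zones act as resistances in series.
Σ(L/K) = 47.5/6.43 + 292/1.06 + 444/37.1 = 7.387 + 275.5 + 11.97 = 294.8 d
q = ΔH / Σ(L/K) = 3.37 / 294.8 = 0.01143 m/d (same in every zone)
Zone A: v = q/n = 0.01143/0.16 = 0.07144 m/d → t_A = 47.5/0.07144 = 664.9 d
Zone B: v = q/n = 0.01143/0.39 = 0.02931 m/d → t_B = 292/0.02931 = 9963 d
Zone C: v = q/n = 0.01143/0.25 = 0.04572 m/d → t_C = 444/0.04572 = 9711 d
Total t = 664.9 + 9963 + 9711 = 20340 d
   = 20340 / 365 = 55.7 yr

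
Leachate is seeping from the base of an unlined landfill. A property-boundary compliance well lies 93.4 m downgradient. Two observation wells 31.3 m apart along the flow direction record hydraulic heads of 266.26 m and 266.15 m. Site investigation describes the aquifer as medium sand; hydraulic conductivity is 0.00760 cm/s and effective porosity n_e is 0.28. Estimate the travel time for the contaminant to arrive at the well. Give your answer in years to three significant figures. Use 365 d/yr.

3.10 years

Hydraulic gradient i = (266.26 − 266.15) / 31.3 = 0.11 / 31.3 = 0.003514
K = 0.00760 cm/s × 864 = 6.566 m/d
Darcy flux q = K·i = 6.566 × 0.003514 = 0.02308 m/d
Seepage velocity v = q / n = 0.02308 / 0.28 = 0.08242 m/d
t = L / v = 93.4 / 0.08242 = 1133 d
   = 1133 / 365 = 3.10 yr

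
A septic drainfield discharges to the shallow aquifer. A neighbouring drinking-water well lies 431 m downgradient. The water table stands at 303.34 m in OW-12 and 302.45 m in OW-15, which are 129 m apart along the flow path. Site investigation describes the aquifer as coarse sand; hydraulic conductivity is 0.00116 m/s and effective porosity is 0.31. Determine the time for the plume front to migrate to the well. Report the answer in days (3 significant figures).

Hydraulic gradient i = (303.34 − 302.45) / 129 = 0.89 / 129 = 0.006899
K = 0.00116 m/s × 86400 s/d = 100.2 m/d
q = Ki = 100.2 × 0.006899 = 0.6915 m/d
v_s = q/n_e = 0.6915/0.31 = 2.231 m/d
t = L / v = 431 / 2.231 = 193.2 d

193 days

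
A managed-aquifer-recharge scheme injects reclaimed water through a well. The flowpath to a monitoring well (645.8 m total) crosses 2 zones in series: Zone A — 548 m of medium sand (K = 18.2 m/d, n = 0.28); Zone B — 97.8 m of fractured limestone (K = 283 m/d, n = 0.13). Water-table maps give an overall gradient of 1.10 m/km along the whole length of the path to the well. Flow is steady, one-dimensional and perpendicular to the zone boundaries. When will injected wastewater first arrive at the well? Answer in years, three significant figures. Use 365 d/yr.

19.5 years

Continuity: the same q passes through each zone, so ΔH = q·Σ(L_j/K_j) — the zones act as resistances in series.
Σ(L/K) = 548/18.2 + 97.8/283 = 30.11 + 0.3456 = 30.46 d
K_eq = L_total / Σ(L/K) = 645.8 / 30.46 = 21.20 m/d
q = K_eq · i = 21.20 × 0.0011 = 0.02333 m/d (same in every zone)
Zone A: v = q/n = 0.02333/0.28 = 0.08330 m/d → t_A = 548/0.08330 = 6578 d
Zone B: v = q/n = 0.02333/0.13 = 0.1794 m/d → t_B = 97.8/0.1794 = 545.1 d
Total t = 6578 + 545.1 = 7123 d
   = 7123 / 365 = 19.5 yr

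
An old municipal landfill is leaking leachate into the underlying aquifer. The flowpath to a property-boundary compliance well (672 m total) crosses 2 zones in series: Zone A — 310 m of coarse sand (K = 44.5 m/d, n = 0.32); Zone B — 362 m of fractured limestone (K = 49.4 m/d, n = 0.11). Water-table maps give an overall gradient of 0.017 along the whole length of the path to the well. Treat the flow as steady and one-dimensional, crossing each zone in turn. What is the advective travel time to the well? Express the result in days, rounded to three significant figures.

Continuity: the same q passes through each zone, so ΔH = q·Σ(L_j/K_j) — the zones act as resistances in series.
Σ(L/K) = 310/44.5 + 362/49.4 = 6.966 + 7.328 = 14.29 d
K_eq = L_total / Σ(L/K) = 672 / 14.29 = 47.01 m/d
q = K_eq · i = 47.01 × 0.017 = 0.7992 m/d (same in every zone)
Zone A: v = q/n = 0.7992/0.32 = 2.498 m/d → t_A = 310/2.498 = 124.1 d
Zone B: v = q/n = 0.7992/0.11 = 7.265 m/d → t_B = 362/7.265 = 49.82 d
Total t = 124.1 + 49.82 = 173.9 d

174 days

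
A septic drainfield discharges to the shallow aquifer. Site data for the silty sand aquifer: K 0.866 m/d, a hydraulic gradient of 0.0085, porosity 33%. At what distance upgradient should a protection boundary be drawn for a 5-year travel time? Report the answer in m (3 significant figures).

40.7 m

q = Ki = 0.866 × 0.0085 = 0.007361 m/d
Seepage velocity v = q / n = 0.007361 / 0.33 = 0.02231 m/d
T = 5 yr × 365 = 1825 d
L = v × T = 0.02231 × 1825 = 40.71 m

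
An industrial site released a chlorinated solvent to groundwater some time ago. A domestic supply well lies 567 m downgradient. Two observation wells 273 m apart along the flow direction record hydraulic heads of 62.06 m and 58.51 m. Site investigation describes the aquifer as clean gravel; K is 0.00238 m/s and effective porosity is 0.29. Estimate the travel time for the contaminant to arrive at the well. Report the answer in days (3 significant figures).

61.5 days

Hydraulic gradient i = (62.06 − 58.51) / 273 = 3.55 / 273 = 0.01300
K = 0.00238 m/s × 86400 s/d = 205.6 m/d
Darcy flux q = K·i = 205.6 × 0.01300 = 2.674 m/d
Average linear velocity = 2.674 / 0.29 = 9.221 m/d
t = L / v = 567 / 9.221 = 61.49 d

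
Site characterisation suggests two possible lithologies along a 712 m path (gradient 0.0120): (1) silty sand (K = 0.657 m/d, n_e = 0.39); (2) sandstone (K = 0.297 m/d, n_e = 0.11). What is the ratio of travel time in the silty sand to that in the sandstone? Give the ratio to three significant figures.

1.60

Unit 1 (silty sand): v = 0.657×0.012/0.39 = 0.02022 m/d, t = 712/0.02022 = 35220 d
Unit 2 (sandstone): v = 0.297×0.012/0.11 = 0.03240 m/d, t = 712/0.03240 = 21980 d
t(silty sand) / t(sandstone) = 35220/21980 = 1.60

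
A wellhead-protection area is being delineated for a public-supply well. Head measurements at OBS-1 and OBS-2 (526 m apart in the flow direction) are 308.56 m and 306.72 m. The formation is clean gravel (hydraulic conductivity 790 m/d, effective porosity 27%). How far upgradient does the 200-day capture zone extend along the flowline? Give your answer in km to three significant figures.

Hydraulic gradient i = (308.56 − 306.72) / 526 = 1.84 / 526 = 0.003498
Darcy flux q = K·i = 790 × 0.003498 = 2.763 m/d
Seepage velocity v = q / n = 2.763 / 0.27 = 10.24 m/d
L = v × T = 10.24 × 200 = 2047 m
   = 2.05 km

2.05 km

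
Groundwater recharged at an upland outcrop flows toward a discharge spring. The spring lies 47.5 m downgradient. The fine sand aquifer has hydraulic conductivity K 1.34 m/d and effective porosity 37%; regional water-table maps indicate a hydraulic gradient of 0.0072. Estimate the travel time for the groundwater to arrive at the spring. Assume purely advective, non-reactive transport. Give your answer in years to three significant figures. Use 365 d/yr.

Darcy flux q = K·i = 1.34 × 0.0072 = 0.009648 m/d
Seepage velocity v = q / n = 0.009648 / 0.37 = 0.02608 m/d
t = L / v = 47.5 / 0.02608 = 1822 d
   = 1822 / 365 = 4.99 yr

4.99 years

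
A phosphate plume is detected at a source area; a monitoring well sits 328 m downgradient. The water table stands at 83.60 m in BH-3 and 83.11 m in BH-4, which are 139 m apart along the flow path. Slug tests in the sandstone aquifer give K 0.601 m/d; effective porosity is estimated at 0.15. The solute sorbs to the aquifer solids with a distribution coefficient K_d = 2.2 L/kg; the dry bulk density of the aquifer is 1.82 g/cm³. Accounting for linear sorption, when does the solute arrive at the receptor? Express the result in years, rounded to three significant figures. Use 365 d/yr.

1760 years

Hydraulic gradient i = (83.60 − 83.11) / 139 = 0.49 / 139 = 0.003525
Specific discharge q = 0.601 × 0.003525 = 0.002119 m/d
Seepage velocity v = q / n = 0.002119 / 0.15 = 0.01412 m/d
Retardation R = 1 + ρ_b·K_d/n = 1 + 1.82×2.2/0.15 = 27.69
Contaminant velocity v_c = v/R = 0.01412/27.69 = 5.100e-4 m/d
t = L/v_c = 328/5.100e-4 = 643100 d
   = 643100/365 = 1760 yr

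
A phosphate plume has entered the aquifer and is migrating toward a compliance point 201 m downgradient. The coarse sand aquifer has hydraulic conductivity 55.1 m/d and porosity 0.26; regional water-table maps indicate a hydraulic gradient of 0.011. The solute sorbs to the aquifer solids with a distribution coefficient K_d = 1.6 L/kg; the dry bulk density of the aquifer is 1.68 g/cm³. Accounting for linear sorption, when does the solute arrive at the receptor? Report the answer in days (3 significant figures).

978 days

Specific discharge q = 55.1 × 0.011 = 0.6061 m/d
v = Ki/n = 55.1·0.011/0.26 = 2.331 m/d
Retardation R = 1 + ρ_b·K_d/n = 1 + 1.68×1.6/0.26 = 11.34
Contaminant velocity v_c = v/R = 2.331/11.34 = 0.2056 m/d
t = L/v_c = 201/0.2056 = 977.6 d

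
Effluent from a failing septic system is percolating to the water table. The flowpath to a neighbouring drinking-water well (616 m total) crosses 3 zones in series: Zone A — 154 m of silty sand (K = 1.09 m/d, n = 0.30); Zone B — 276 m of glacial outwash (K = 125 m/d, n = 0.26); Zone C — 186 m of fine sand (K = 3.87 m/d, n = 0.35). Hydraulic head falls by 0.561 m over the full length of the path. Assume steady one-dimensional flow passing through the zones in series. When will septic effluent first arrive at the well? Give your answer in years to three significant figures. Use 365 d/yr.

171 years

Steady 1-D flow in series ⇒ the Darcy flux q is identical in every zone and the zone head losses add (resistances L/K in series).
Σ(L/K) = 154/1.09 + 276/125 + 186/3.87 = 141.3 + 2.208 + 48.06 = 191.6 d
q = ΔH / Σ(L/K) = 0.561 / 191.6 = 0.002929 m/d (same in every zone)
Zone A: v = q/n = 0.002929/0.30 = 0.009762 m/d → t_A = 154/0.009762 = 15780 d
Zone B: v = q/n = 0.002929/0.26 = 0.01126 m/d → t_B = 276/0.01126 = 24500 d
Zone C: v = q/n = 0.002929/0.35 = 0.008368 m/d → t_C = 186/0.008368 = 22230 d
Total t = 15780 + 24500 + 22230 = 62510 d
   = 62510 / 365 = 171 yr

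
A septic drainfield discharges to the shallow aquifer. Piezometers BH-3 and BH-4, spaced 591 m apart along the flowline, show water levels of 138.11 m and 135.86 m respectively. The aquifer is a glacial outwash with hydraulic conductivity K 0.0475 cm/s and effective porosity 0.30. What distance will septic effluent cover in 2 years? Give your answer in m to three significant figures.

380 m

Hydraulic gradient i = (138.11 − 135.86) / 591 = 2.25 / 591 = 0.003807
K = 0.0475 cm/s × 864 = 41.04 m/d
q = Ki = 41.04 × 0.003807 = 0.1562 m/d
Average linear velocity = 0.1562 / 0.30 = 0.5208 m/d
T = 2 yr × 365 = 730 d
L = v × T = 0.5208 × 730 = 380.2 m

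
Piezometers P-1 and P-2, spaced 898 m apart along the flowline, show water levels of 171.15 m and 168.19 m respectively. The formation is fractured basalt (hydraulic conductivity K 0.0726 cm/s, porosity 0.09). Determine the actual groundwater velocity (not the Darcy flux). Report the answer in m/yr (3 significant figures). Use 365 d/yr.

839 m/yr

Hydraulic gradient i = (171.15 − 168.19) / 898 = 2.96 / 898 = 0.003296
K = 0.0726 cm/s × 864 = 62.73 m/d
Specific discharge q = 62.73 × 0.003296 = 0.2068 m/d
Seepage velocity v = q / n = 0.2068 / 0.09 = 2.297 m/d
   = 2.297 × 365 = 839 m/yr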